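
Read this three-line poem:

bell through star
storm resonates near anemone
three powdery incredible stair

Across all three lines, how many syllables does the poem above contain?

Line 1: bell (1), through (1), star (1) → 3
Line 2: storm (1), resonates (3), near (1), anemone (4) → 9
Line 3: three (1), powdery (3), incredible (4), stair (1) → 9
Total: 3 + 9 + 9 = 21

21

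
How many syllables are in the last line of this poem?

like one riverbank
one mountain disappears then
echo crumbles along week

The last line: echo(2) + crumbles(2) + along(2) + week(1) = 7

7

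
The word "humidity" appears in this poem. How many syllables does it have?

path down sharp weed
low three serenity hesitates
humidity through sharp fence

"humidity" has 4 syllables.

4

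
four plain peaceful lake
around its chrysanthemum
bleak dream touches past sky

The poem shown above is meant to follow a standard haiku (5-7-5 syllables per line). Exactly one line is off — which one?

The third line

Line 1: four (1), plain (1), peaceful (2), lake (1) → 5 ✓
Line 2: around (2), its (1), chrysanthemum (4) → 7 ✓
Line 3: bleak (1), dream (1), touches (2), past (1), sky (1) → 6 (expected 5)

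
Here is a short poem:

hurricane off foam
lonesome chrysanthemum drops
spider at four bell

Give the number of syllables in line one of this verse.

5

Line one: hurricane(3) + off(1) + foam(1) = 5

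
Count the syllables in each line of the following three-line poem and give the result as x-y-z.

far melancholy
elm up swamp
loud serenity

5-3-5

Line 1: "far melancholy": 1+4 = 5
Line 2: "elm up swamp": 1+1+1 = 3
Line 3: "loud serenity": 1+4 = 5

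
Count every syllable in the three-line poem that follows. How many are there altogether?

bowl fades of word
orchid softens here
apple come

Line 1: bowl(1) + fades(1) + of(1) + word(1) = 4
Line 2: orchid(2) + softens(2) + here(1) = 5
Line 3: apple(2) + come(1) = 3
Total: 4 + 5 + 3 = 12

12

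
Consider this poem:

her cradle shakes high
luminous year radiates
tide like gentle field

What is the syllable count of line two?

Line two: luminous (3), year (1), radiates (3) → 7

7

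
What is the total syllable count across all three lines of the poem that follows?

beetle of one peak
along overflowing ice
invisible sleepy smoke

Line 1: "beetle of one peak": 2+1+1+1 = 5
Line 2: "along overflowing ice": 2+4+1 = 7
Line 3: "invisible sleepy smoke": 4+2+1 = 7
Total: 5 + 7 + 7 = 19

19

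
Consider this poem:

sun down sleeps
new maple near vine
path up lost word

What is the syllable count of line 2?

Line 2: new (1), maple (2), near (1), vine (1) → 5

5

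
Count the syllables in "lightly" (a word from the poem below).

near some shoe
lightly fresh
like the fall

2

"lightly" has 2 syllables.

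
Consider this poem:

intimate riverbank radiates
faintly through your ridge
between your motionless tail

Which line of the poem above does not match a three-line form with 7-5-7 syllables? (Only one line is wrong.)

Line 1: intimate (3), riverbank (3), radiates (3) → 9 (expected 7)
Line 2: faintly (2), through (1), your (1), ridge (1) → 5 ✓
Line 3: between (2), your (1), motionless (3), tail (1) → 7 ✓

Line 1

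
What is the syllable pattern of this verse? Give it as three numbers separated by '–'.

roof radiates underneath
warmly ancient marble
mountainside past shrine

Line 1: roof (1), radiates (3), underneath (3) → 7
Line 2: warmly (2), ancient (2), marble (2) → 6
Line 3: mountainside (3), past (1), shrine (1) → 5

7–6–5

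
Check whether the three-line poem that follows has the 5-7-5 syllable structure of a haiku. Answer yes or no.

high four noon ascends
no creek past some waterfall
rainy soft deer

No

Line 1: high (1), four (1), noon (1), ascends (2) → 5 ✓
Line 2: no (1), creek (1), past (1), some (1), waterfall (3) → 7 ✓
Line 3: rainy (2), soft (1), deer (1) → 4 (expected 5)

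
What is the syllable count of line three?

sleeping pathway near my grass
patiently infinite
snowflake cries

3

Line three: "snowflake cries": 2+1 = 3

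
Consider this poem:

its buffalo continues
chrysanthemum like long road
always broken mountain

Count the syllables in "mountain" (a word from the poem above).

2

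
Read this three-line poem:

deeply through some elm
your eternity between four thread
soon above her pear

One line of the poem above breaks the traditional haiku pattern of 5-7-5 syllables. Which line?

Line 1: "deeply through some elm": 2+1+1+1 = 5 ✓
Line 2: "your eternity between four thread": 1+4+2+1+1 = 9 (expected 7)
Line 3: "soon above her pear": 1+2+1+1 = 5 ✓

Line 2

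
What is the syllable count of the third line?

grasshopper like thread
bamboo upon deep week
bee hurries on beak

The third line: bee(1) + hurries(2) + on(1) + beak(1) = 5

5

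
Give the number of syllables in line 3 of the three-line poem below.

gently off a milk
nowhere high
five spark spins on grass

5

Line 3: five(1) + spark(1) + spins(1) + on(1) + grass(1) = 5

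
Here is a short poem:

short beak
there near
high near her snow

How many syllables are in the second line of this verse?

The second line: there(1) + near(1) = 2

2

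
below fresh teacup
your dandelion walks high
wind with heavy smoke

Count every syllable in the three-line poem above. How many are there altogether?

17

Line 1: "below fresh teacup": 2+1+2 = 5
Line 2: "your dandelion walks high": 1+4+1+1 = 7
Line 3: "wind with heavy smoke": 1+1+2+1 = 5
Total: 5 + 7 + 5 = 17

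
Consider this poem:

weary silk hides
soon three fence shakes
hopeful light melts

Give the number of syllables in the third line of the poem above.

4

The third line: hopeful (2), light (1), melts (1) → 4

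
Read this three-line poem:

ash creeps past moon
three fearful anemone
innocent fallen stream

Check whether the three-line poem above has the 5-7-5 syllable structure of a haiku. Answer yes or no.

No

Line 1: ash (1), creeps (1), past (1), moon (1) → 4 (expected 5)
Line 2: three (1), fearful (2), anemone (4) → 7 ✓
Line 3: innocent (3), fallen (2), stream (1) → 6 (expected 5)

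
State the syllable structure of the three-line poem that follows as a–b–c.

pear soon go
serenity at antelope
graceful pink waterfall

Line 1: "pear soon go": 1+1+1 = 3
Line 2: "serenity at antelope": 4+1+3 = 8
Line 3: "graceful pink waterfall": 2+1+3 = 6

3–8–6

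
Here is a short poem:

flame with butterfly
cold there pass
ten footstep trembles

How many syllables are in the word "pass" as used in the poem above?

1

"pass" has 1 syllable.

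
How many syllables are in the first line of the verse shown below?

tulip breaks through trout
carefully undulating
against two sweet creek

5

The first line: tulip (2), breaks (1), through (1), trout (1) → 5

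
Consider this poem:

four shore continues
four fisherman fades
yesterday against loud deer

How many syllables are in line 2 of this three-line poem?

5

Line 2: "four fisherman fades": 1+3+1 = 5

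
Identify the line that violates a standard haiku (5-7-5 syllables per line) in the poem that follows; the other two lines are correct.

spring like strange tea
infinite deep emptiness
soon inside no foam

Line 1: "spring like strange tea": 1+1+1+1 = 4 (expected 5)
Line 2: "infinite deep emptiness": 3+1+3 = 7 ✓
Line 3: "soon inside no foam": 1+2+1+1 = 5 ✓

Line 1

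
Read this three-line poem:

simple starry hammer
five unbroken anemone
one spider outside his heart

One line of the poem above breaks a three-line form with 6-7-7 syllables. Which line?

The second line

Line 1: "simple starry hammer": 2+2+2 = 6 ✓
Line 2: "five unbroken anemone": 1+3+4 = 8 (expected 7)
Line 3: "one spider outside his heart": 1+2+2+1+1 = 7 ✓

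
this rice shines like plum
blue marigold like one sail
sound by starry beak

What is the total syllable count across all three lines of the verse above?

17

Line 1: this (1), rice (1), shines (1), like (1), plum (1) → 5
Line 2: blue (1), marigold (3), like (1), one (1), sail (1) → 7
Line 3: sound (1), by (1), starry (2), beak (1) → 5
Total: 5 + 7 + 5 = 17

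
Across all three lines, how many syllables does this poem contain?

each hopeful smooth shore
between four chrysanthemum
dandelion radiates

19

Line 1: each (1), hopeful (2), smooth (1), shore (1) → 5
Line 2: between (2), four (1), chrysanthemum (4) → 7
Line 3: dandelion (4), radiates (3) → 7
Total: 5 + 7 + 7 = 19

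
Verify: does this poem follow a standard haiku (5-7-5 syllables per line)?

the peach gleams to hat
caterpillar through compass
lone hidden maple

Yes

Line 1: "the peach gleams to hat": 1+1+1+1+1 = 5 ✓
Line 2: "caterpillar through compass": 4+1+2 = 7 ✓
Line 3: "lone hidden maple": 1+2+2 = 5 ✓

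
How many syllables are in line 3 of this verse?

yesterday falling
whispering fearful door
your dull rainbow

4

Line 3: your (1), dull (1), rainbow (2) → 4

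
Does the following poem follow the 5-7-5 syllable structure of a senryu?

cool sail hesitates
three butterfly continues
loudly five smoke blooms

Yes

Line 1: "cool sail hesitates": 1+1+3 = 5 ✓
Line 2: "three butterfly continues": 1+3+3 = 7 ✓
Line 3: "loudly five smoke blooms": 2+1+1+1 = 5 ✓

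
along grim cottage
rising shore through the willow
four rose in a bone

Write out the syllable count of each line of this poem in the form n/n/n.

Line 1: "along grim cottage": 2+1+2 = 5
Line 2: "rising shore through the willow": 2+1+1+1+2 = 7
Line 3: "four rose in a bone": 1+1+1+1+1 = 5

5/7/5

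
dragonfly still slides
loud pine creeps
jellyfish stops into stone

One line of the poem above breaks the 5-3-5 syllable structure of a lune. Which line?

The third line

Line 1: "dragonfly still slides": 3+1+1 = 5 ✓
Line 2: "loud pine creeps": 1+1+1 = 3 ✓
Line 3: "jellyfish stops into stone": 3+1+2+1 = 7 (expected 5)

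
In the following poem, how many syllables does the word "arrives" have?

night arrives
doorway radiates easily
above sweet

2

"arrives" has 2 syllables.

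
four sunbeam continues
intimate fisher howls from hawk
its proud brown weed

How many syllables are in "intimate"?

"intimate" has 3 syllables.

3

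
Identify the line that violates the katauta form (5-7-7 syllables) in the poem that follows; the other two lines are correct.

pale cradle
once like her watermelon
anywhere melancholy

Line 1: "pale cradle": 1+2 = 3 (expected 5)
Line 2: "once like her watermelon": 1+1+1+4 = 7 ✓
Line 3: "anywhere melancholy": 3+4 = 7 ✓

The first line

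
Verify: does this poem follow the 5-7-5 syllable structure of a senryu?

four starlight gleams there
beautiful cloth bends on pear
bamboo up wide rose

Yes

Line 1: four (1), starlight (2), gleams (1), there (1) → 5 ✓
Line 2: beautiful (3), cloth (1), bends (1), on (1), pear (1) → 7 ✓
Line 3: bamboo (2), up (1), wide (1), rose (1) → 5 ✓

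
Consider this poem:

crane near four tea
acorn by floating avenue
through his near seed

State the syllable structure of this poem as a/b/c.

4/8/4

Line 1: "crane near four tea": 1+1+1+1 = 4
Line 2: "acorn by floating avenue": 2+1+2+3 = 8
Line 3: "through his near seed": 1+1+1+1 = 4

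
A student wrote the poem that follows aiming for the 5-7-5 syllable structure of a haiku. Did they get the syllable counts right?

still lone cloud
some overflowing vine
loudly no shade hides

No

Line 1: still (1), lone (1), cloud (1) → 3 (expected 5)
Line 2: some (1), overflowing (4), vine (1) → 6 (expected 7)
Line 3: loudly (2), no (1), shade (1), hides (1) → 5 ✓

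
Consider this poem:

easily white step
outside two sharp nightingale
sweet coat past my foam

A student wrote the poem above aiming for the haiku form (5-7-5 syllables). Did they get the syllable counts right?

Line 1: easily(3) + white(1) + step(1) = 5 ✓
Line 2: outside(2) + two(1) + sharp(1) + nightingale(3) = 7 ✓
Line 3: sweet(1) + coat(1) + past(1) + my(1) + foam(1) = 5 ✓

Yes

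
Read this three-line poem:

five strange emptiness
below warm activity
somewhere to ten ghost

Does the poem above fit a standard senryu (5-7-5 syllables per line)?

Line 1: "five strange emptiness": 1+1+3 = 5 ✓
Line 2: "below warm activity": 2+1+4 = 7 ✓
Line 3: "somewhere to ten ghost": 2+1+1+1 = 5 ✓

Yes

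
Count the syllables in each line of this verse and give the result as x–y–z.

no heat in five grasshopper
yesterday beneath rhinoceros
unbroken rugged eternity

7–9–9

Line 1: no(1) + heat(1) + in(1) + five(1) + grasshopper(3) = 7
Line 2: yesterday(3) + beneath(2) + rhinoceros(4) = 9
Line 3: unbroken(3) + rugged(2) + eternity(4) = 9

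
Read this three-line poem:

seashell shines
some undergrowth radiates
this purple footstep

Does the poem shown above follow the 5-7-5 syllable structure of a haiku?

Line 1: "seashell shines": 2+1 = 3 (expected 5)
Line 2: "some undergrowth radiates": 1+3+3 = 7 ✓
Line 3: "this purple footstep": 1+2+2 = 5 ✓

No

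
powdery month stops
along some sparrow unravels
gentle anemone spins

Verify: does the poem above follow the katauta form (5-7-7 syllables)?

Line 1: powdery(3) + month(1) + stops(1) = 5 ✓
Line 2: along(2) + some(1) + sparrow(2) + unravels(3) = 8 (expected 7)
Line 3: gentle(2) + anemone(4) + spins(1) = 7 ✓

No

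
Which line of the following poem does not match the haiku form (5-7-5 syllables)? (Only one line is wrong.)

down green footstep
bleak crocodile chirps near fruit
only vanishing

The first line

Line 1: "down green footstep": 1+1+2 = 4 (expected 5)
Line 2: "bleak crocodile chirps near fruit": 1+3+1+1+1 = 7 ✓
Line 3: "only vanishing": 2+3 = 5 ✓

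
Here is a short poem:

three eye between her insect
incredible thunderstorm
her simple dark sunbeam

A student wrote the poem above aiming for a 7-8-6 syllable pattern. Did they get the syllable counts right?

Line 1: three(1) + eye(1) + between(2) + her(1) + insect(2) = 7 ✓
Line 2: incredible(4) + thunderstorm(3) = 7 (expected 8)
Line 3: her(1) + simple(2) + dark(1) + sunbeam(2) = 6 ✓

No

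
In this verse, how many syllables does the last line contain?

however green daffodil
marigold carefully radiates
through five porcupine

The last line: "through five porcupine": 1+1+3 = 5

5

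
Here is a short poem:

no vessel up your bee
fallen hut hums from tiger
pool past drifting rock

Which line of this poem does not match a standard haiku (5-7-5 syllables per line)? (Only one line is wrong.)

Line 1: "no vessel up your bee": 1+2+1+1+1 = 6 (expected 5)
Line 2: "fallen hut hums from tiger": 2+1+1+1+2 = 7 ✓
Line 3: "pool past drifting rock": 1+1+2+1 = 5 ✓

The first line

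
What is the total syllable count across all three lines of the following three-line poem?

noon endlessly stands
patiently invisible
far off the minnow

17

Line 1: "noon endlessly stands": 1+3+1 = 5
Line 2: "patiently invisible": 3+4 = 7
Line 3: "far off the minnow": 1+1+1+2 = 5
Total: 5 + 7 + 5 = 17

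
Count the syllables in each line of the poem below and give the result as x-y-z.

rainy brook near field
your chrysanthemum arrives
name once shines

Line 1: "rainy brook near field": 2+1+1+1 = 5
Line 2: "your chrysanthemum arrives": 1+4+2 = 7
Line 3: "name once shines": 1+1+1 = 3

5-7-3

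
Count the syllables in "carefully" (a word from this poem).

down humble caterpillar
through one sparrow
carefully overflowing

3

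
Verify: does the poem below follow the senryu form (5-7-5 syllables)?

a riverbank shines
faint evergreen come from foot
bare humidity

Yes

Line 1: a(1) + riverbank(3) + shines(1) = 5 ✓
Line 2: faint(1) + evergreen(3) + come(1) + from(1) + foot(1) = 7 ✓
Line 3: bare(1) + humidity(4) = 5 ✓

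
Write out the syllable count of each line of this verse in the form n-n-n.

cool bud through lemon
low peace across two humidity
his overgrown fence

5-9-5

Line 1: cool(1) + bud(1) + through(1) + lemon(2) = 5
Line 2: low(1) + peace(1) + across(2) + two(1) + humidity(4) = 9
Line 3: his(1) + overgrown(3) + fence(1) = 5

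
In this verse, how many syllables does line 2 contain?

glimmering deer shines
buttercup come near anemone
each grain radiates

9

Line 2: buttercup (3), come (1), near (1), anemone (4) → 9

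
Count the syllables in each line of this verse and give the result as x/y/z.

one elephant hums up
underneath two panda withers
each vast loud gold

6/8/4

Line 1: one(1) + elephant(3) + hums(1) + up(1) = 6
Line 2: underneath(3) + two(1) + panda(2) + withers(2) = 8
Line 3: each(1) + vast(1) + loud(1) + gold(1) = 4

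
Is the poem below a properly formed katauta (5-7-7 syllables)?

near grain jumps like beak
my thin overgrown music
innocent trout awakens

Line 1: "near grain jumps like beak": 1+1+1+1+1 = 5 ✓
Line 2: "my thin overgrown music": 1+1+3+2 = 7 ✓
Line 3: "innocent trout awakens": 3+1+3 = 7 ✓

Yes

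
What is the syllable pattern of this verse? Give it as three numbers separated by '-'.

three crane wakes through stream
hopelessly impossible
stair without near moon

5-7-5

Line 1: three (1), crane (1), wakes (1), through (1), stream (1) → 5
Line 2: hopelessly (3), impossible (4) → 7
Line 3: stair (1), without (2), near (1), moon (1) → 5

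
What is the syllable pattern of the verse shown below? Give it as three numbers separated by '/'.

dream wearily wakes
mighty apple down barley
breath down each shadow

5/7/5

Line 1: dream (1), wearily (3), wakes (1) → 5
Line 2: mighty (2), apple (2), down (1), barley (2) → 7
Line 3: breath (1), down (1), each (1), shadow (2) → 5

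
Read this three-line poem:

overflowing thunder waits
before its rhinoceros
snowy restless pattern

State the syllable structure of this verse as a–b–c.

Line 1: overflowing (4), thunder (2), waits (1) → 7
Line 2: before (2), its (1), rhinoceros (4) → 7
Line 3: snowy (2), restless (2), pattern (2) → 6

7–7–6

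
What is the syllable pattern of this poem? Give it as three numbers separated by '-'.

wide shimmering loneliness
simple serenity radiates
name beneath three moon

7-9-5

Line 1: wide (1), shimmering (3), loneliness (3) → 7
Line 2: simple (2), serenity (4), radiates (3) → 9
Line 3: name (1), beneath (2), three (1), moon (1) → 5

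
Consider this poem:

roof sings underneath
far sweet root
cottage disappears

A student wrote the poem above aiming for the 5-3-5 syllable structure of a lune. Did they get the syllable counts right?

Line 1: "roof sings underneath": 1+1+3 = 5 ✓
Line 2: "far sweet root": 1+1+1 = 3 ✓
Line 3: "cottage disappears": 2+3 = 5 ✓

Yes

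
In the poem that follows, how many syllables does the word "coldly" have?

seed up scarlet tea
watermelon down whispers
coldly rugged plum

2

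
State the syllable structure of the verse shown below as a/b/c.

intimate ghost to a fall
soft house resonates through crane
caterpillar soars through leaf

7/7/7

Line 1: intimate (3), ghost (1), to (1), a (1), fall (1) → 7
Line 2: soft (1), house (1), resonates (3), through (1), crane (1) → 7
Line 3: caterpillar (4), soars (1), through (1), leaf (1) → 7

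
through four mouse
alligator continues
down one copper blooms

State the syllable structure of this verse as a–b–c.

Line 1: "through four mouse": 1+1+1 = 3
Line 2: "alligator continues": 4+3 = 7
Line 3: "down one copper blooms": 1+1+2+1 = 5

3–7–5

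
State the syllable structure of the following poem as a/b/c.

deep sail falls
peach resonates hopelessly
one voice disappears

Line 1: "deep sail falls": 1+1+1 = 3
Line 2: "peach resonates hopelessly": 1+3+3 = 7
Line 3: "one voice disappears": 1+1+3 = 5

3/7/5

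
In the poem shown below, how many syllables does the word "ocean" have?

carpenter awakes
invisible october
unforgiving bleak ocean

2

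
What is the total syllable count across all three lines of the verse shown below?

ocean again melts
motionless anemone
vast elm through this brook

Line 1: ocean (2), again (2), melts (1) → 5
Line 2: motionless (3), anemone (4) → 7
Line 3: vast (1), elm (1), through (1), this (1), brook (1) → 5
Total: 5 + 7 + 5 = 17

17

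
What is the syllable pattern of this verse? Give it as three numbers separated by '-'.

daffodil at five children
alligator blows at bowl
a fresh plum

7-7-3

Line 1: daffodil (3), at (1), five (1), children (2) → 7
Line 2: alligator (4), blows (1), at (1), bowl (1) → 7
Line 3: a (1), fresh (1), plum (1) → 3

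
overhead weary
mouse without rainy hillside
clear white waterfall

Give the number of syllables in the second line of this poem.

7

The second line: mouse(1) + without(2) + rainy(2) + hillside(2) = 7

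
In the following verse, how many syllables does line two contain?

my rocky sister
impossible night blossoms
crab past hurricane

Line two: "impossible night blossoms": 4+1+2 = 7

7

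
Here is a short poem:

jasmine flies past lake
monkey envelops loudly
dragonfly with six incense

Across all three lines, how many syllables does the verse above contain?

Line 1: jasmine(2) + flies(1) + past(1) + lake(1) = 5
Line 2: monkey(2) + envelops(3) + loudly(2) = 7
Line 3: dragonfly(3) + with(1) + six(1) + incense(2) = 7
Total: 5 + 7 + 7 = 19

19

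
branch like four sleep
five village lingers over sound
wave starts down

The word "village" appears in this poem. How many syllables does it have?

2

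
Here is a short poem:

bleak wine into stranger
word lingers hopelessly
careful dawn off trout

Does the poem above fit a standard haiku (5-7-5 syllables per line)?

No

Line 1: bleak(1) + wine(1) + into(2) + stranger(2) = 6 (expected 5)
Line 2: word(1) + lingers(2) + hopelessly(3) = 6 (expected 7)
Line 3: careful(2) + dawn(1) + off(1) + trout(1) = 5 ✓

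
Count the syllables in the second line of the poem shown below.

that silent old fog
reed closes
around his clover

3

The second line: reed(1) + closes(2) = 3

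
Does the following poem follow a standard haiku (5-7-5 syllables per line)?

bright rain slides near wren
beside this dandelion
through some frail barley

Yes

Line 1: "bright rain slides near wren": 1+1+1+1+1 = 5 ✓
Line 2: "beside this dandelion": 2+1+4 = 7 ✓
Line 3: "through some frail barley": 1+1+1+2 = 5 ✓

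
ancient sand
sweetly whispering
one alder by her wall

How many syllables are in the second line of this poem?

5

The second line: sweetly (2), whispering (3) → 5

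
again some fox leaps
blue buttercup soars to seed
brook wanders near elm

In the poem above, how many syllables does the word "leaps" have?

"leaps" has 1 syllable.

1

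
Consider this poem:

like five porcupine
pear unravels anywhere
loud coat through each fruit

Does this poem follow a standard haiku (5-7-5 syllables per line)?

Yes

Line 1: like(1) + five(1) + porcupine(3) = 5 ✓
Line 2: pear(1) + unravels(3) + anywhere(3) = 7 ✓
Line 3: loud(1) + coat(1) + through(1) + each(1) + fruit(1) = 5 ✓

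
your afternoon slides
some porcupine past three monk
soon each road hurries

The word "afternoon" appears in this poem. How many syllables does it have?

3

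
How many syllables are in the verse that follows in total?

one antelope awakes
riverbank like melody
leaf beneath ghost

Line 1: one(1) + antelope(3) + awakes(2) = 6
Line 2: riverbank(3) + like(1) + melody(3) = 7
Line 3: leaf(1) + beneath(2) + ghost(1) = 4
Total: 6 + 7 + 4 = 17

17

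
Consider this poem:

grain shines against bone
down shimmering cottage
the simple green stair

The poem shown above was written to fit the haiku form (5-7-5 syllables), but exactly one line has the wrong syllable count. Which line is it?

Line 1: "grain shines against bone": 1+1+2+1 = 5 ✓
Line 2: "down shimmering cottage": 1+3+2 = 6 (expected 7)
Line 3: "the simple green stair": 1+2+1+1 = 5 ✓

The second line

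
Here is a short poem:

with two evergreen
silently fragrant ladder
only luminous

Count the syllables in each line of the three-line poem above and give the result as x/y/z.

Line 1: with (1), two (1), evergreen (3) → 5
Line 2: silently (3), fragrant (2), ladder (2) → 7
Line 3: only (2), luminous (3) → 5

5/7/5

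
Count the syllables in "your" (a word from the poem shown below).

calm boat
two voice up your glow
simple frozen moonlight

1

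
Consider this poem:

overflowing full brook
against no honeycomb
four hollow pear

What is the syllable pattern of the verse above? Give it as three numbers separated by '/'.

Line 1: "overflowing full brook": 4+1+1 = 6
Line 2: "against no honeycomb": 2+1+3 = 6
Line 3: "four hollow pear": 1+2+1 = 4

6/6/4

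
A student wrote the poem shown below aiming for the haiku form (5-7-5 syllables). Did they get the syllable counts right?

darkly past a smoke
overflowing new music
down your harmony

Line 1: "darkly past a smoke": 2+1+1+1 = 5 ✓
Line 2: "overflowing new music": 4+1+2 = 7 ✓
Line 3: "down your harmony": 1+1+3 = 5 ✓

Yes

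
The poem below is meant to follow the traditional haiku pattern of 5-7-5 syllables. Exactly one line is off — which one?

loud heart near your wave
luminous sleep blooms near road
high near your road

The third line

Line 1: "loud heart near your wave": 1+1+1+1+1 = 5 ✓
Line 2: "luminous sleep blooms near road": 3+1+1+1+1 = 7 ✓
Line 3: "high near your road": 1+1+1+1 = 4 (expected 5)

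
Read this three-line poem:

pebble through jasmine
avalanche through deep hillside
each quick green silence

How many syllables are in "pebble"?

2

"pebble" has 2 syllables.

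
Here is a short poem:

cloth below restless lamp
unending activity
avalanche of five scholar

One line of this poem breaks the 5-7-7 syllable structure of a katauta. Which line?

The first line

Line 1: cloth (1), below (2), restless (2), lamp (1) → 6 (expected 5)
Line 2: unending (3), activity (4) → 7 ✓
Line 3: avalanche (3), of (1), five (1), scholar (2) → 7 ✓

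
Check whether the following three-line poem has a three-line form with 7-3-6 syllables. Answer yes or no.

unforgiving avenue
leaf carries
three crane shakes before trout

Line 1: unforgiving (4), avenue (3) → 7 ✓
Line 2: leaf (1), carries (2) → 3 ✓
Line 3: three (1), crane (1), shakes (1), before (2), trout (1) → 6 ✓

Yes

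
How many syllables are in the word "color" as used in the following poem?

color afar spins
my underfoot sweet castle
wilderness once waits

"color" has 2 syllables.

2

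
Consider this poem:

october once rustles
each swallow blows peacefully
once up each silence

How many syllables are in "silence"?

2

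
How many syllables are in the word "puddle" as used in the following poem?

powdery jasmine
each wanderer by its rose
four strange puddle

2

"puddle" has 2 syllables.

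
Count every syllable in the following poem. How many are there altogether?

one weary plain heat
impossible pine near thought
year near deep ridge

Line 1: one(1) + weary(2) + plain(1) + heat(1) = 5
Line 2: impossible(4) + pine(1) + near(1) + thought(1) = 7
Line 3: year(1) + near(1) + deep(1) + ridge(1) = 4
Total: 5 + 7 + 4 = 16

16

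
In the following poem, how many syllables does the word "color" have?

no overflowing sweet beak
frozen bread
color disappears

2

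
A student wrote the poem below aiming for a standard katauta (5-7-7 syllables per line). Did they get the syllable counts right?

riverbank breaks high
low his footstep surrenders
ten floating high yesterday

Line 1: riverbank(3) + breaks(1) + high(1) = 5 ✓
Line 2: low(1) + his(1) + footstep(2) + surrenders(3) = 7 ✓
Line 3: ten(1) + floating(2) + high(1) + yesterday(3) = 7 ✓

Yes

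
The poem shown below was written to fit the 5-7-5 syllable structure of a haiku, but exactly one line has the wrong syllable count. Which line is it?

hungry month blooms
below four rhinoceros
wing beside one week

Line 1

Line 1: hungry (2), month (1), blooms (1) → 4 (expected 5)
Line 2: below (2), four (1), rhinoceros (4) → 7 ✓
Line 3: wing (1), beside (2), one (1), week (1) → 5 ✓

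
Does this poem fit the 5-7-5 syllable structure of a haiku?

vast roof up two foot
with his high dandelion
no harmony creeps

Yes

Line 1: vast(1) + roof(1) + up(1) + two(1) + foot(1) = 5 ✓
Line 2: with(1) + his(1) + high(1) + dandelion(4) = 7 ✓
Line 3: no(1) + harmony(3) + creeps(1) = 5 ✓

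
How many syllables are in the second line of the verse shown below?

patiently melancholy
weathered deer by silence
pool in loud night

The second line: "weathered deer by silence": 2+1+1+2 = 6

6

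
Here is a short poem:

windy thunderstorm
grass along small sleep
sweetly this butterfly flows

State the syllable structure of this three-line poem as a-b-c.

Line 1: windy(2) + thunderstorm(3) = 5
Line 2: grass(1) + along(2) + small(1) + sleep(1) = 5
Line 3: sweetly(2) + this(1) + butterfly(3) + flows(1) = 7

5-5-7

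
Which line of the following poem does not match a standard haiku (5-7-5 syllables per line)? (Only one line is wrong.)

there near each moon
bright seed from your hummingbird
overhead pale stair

Line 1: there (1), near (1), each (1), moon (1) → 4 (expected 5)
Line 2: bright (1), seed (1), from (1), your (1), hummingbird (3) → 7 ✓
Line 3: overhead (3), pale (1), stair (1) → 5 ✓

The first line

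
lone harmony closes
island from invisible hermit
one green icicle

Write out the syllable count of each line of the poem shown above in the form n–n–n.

6–9–5

Line 1: lone(1) + harmony(3) + closes(2) = 6
Line 2: island(2) + from(1) + invisible(4) + hermit(2) = 9
Line 3: one(1) + green(1) + icicle(3) = 5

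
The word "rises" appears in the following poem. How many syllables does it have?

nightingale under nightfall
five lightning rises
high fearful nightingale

2

"rises" has 2 syllables.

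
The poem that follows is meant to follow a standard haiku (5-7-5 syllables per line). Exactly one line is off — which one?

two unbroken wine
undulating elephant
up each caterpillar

Line 1: two (1), unbroken (3), wine (1) → 5 ✓
Line 2: undulating (4), elephant (3) → 7 ✓
Line 3: up (1), each (1), caterpillar (4) → 6 (expected 5)

Line 3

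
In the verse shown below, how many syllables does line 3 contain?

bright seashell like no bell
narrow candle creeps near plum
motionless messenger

Line 3: motionless (3), messenger (3) → 6

6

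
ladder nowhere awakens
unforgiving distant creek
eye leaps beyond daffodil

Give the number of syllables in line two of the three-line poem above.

Line two: unforgiving(4) + distant(2) + creek(1) = 7

7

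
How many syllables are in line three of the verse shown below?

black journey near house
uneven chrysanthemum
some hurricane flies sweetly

7

Line three: "some hurricane flies sweetly": 1+3+1+2 = 7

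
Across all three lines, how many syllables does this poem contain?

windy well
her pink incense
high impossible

12

Line 1: "windy well": 2+1 = 3
Line 2: "her pink incense": 1+1+2 = 4
Line 3: "high impossible": 1+4 = 5
Total: 3 + 4 + 5 = 12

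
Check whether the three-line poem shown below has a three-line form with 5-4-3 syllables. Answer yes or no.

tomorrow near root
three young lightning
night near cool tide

Line 1: tomorrow(3) + near(1) + root(1) = 5 ✓
Line 2: three(1) + young(1) + lightning(2) = 4 ✓
Line 3: night(1) + near(1) + cool(1) + tide(1) = 4 (expected 3)

No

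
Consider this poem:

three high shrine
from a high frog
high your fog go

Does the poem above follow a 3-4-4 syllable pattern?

Yes

Line 1: three(1) + high(1) + shrine(1) = 3 ✓
Line 2: from(1) + a(1) + high(1) + frog(1) = 4 ✓
Line 3: high(1) + your(1) + fog(1) + go(1) = 4 ✓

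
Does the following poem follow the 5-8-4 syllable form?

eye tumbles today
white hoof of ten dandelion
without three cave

Yes

Line 1: eye(1) + tumbles(2) + today(2) = 5 ✓
Line 2: white(1) + hoof(1) + of(1) + ten(1) + dandelion(4) = 8 ✓
Line 3: without(2) + three(1) + cave(1) = 4 ✓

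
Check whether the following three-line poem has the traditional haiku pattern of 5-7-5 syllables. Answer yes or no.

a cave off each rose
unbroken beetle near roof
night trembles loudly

Line 1: a(1) + cave(1) + off(1) + each(1) + rose(1) = 5 ✓
Line 2: unbroken(3) + beetle(2) + near(1) + roof(1) = 7 ✓
Line 3: night(1) + trembles(2) + loudly(2) = 5 ✓

Yes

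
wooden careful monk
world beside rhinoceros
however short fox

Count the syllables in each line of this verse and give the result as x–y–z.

5–7–5

Line 1: "wooden careful monk": 2+2+1 = 5
Line 2: "world beside rhinoceros": 1+2+4 = 7
Line 3: "however short fox": 3+1+1 = 5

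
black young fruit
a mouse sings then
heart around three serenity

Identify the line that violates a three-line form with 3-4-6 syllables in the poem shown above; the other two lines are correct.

Line 1: black (1), young (1), fruit (1) → 3 ✓
Line 2: a (1), mouse (1), sings (1), then (1) → 4 ✓
Line 3: heart (1), around (2), three (1), serenity (4) → 8 (expected 6)

The third line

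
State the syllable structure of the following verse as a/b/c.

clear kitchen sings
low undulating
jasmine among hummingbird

Line 1: "clear kitchen sings": 1+2+1 = 4
Line 2: "low undulating": 1+4 = 5
Line 3: "jasmine among hummingbird": 2+2+3 = 7

4/5/7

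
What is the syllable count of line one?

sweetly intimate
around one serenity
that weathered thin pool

5

Line one: sweetly (2), intimate (3) → 5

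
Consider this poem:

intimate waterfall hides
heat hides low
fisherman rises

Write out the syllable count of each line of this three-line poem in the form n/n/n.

7/3/5

Line 1: intimate(3) + waterfall(3) + hides(1) = 7
Line 2: heat(1) + hides(1) + low(1) = 3
Line 3: fisherman(3) + rises(2) = 5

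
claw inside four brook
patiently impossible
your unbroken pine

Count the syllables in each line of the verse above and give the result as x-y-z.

5-7-5

Line 1: claw(1) + inside(2) + four(1) + brook(1) = 5
Line 2: patiently(3) + impossible(4) = 7
Line 3: your(1) + unbroken(3) + pine(1) = 5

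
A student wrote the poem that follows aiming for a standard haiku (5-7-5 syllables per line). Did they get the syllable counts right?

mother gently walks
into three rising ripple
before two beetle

Line 1: mother (2), gently (2), walks (1) → 5 ✓
Line 2: into (2), three (1), rising (2), ripple (2) → 7 ✓
Line 3: before (2), two (1), beetle (2) → 5 ✓

Yes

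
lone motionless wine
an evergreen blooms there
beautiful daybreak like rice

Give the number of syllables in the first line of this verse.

The first line: lone(1) + motionless(3) + wine(1) = 5

5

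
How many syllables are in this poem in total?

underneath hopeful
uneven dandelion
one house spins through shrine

Line 1: underneath(3) + hopeful(2) = 5
Line 2: uneven(3) + dandelion(4) = 7
Line 3: one(1) + house(1) + spins(1) + through(1) + shrine(1) = 5
Total: 5 + 7 + 5 = 17

17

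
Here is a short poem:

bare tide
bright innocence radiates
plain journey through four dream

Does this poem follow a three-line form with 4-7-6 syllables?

No

Line 1: bare (1), tide (1) → 2 (expected 4)
Line 2: bright (1), innocence (3), radiates (3) → 7 ✓
Line 3: plain (1), journey (2), through (1), four (1), dream (1) → 6 ✓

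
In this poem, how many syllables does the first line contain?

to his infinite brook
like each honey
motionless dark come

The first line: "to his infinite brook": 1+1+3+1 = 6

6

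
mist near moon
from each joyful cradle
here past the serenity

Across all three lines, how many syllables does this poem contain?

Line 1: mist(1) + near(1) + moon(1) = 3
Line 2: from(1) + each(1) + joyful(2) + cradle(2) = 6
Line 3: here(1) + past(1) + the(1) + serenity(4) = 7
Total: 3 + 6 + 7 = 16

16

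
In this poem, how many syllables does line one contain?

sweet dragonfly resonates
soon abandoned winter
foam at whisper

Line one: sweet (1), dragonfly (3), resonates (3) → 7

7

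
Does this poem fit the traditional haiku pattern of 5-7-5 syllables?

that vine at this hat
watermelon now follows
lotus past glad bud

Yes

Line 1: that (1), vine (1), at (1), this (1), hat (1) → 5 ✓
Line 2: watermelon (4), now (1), follows (2) → 7 ✓
Line 3: lotus (2), past (1), glad (1), bud (1) → 5 ✓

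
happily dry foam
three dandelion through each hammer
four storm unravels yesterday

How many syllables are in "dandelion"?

4

"dandelion" has 4 syllables.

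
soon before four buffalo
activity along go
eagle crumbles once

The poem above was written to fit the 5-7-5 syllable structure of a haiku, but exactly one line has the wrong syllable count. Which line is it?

The first line

Line 1: "soon before four buffalo": 1+2+1+3 = 7 (expected 5)
Line 2: "activity along go": 4+2+1 = 7 ✓
Line 3: "eagle crumbles once": 2+2+1 = 5 ✓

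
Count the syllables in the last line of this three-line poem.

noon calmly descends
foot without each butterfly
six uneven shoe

The last line: "six uneven shoe": 1+3+1 = 5

5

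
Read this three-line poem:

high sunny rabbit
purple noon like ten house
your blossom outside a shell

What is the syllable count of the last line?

7

The last line: your (1), blossom (2), outside (2), a (1), shell (1) → 7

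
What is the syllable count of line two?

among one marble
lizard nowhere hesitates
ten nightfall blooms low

7

Line two: lizard (2), nowhere (2), hesitates (3) → 7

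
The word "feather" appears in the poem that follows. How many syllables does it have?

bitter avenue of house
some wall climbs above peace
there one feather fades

"feather" has 2 syllables.

2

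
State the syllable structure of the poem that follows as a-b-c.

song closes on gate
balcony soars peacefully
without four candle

5-7-5

Line 1: song (1), closes (2), on (1), gate (1) → 5
Line 2: balcony (3), soars (1), peacefully (3) → 7
Line 3: without (2), four (1), candle (2) → 5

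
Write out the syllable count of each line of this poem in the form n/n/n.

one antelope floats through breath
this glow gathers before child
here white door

Line 1: "one antelope floats through breath": 1+3+1+1+1 = 7
Line 2: "this glow gathers before child": 1+1+2+2+1 = 7
Line 3: "here white door": 1+1+1 = 3

7/7/3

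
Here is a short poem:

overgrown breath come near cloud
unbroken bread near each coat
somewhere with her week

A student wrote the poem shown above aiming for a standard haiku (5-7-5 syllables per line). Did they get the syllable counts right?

No

Line 1: overgrown (3), breath (1), come (1), near (1), cloud (1) → 7 (expected 5)
Line 2: unbroken (3), bread (1), near (1), each (1), coat (1) → 7 ✓
Line 3: somewhere (2), with (1), her (1), week (1) → 5 ✓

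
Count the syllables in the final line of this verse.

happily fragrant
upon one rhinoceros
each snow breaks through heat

5

The final line: each (1), snow (1), breaks (1), through (1), heat (1) → 5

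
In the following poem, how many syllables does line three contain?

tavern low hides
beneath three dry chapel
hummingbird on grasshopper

7

Line three: "hummingbird on grasshopper": 3+1+3 = 7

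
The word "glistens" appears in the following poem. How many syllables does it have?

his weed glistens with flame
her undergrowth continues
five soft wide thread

2

"glistens" has 2 syllables.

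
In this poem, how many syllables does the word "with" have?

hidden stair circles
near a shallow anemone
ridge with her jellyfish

"with" has 1 syllable.

1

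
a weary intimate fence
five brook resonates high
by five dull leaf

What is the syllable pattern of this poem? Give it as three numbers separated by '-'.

7-6-4

Line 1: "a weary intimate fence": 1+2+3+1 = 7
Line 2: "five brook resonates high": 1+1+3+1 = 6
Line 3: "by five dull leaf": 1+1+1+1 = 4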